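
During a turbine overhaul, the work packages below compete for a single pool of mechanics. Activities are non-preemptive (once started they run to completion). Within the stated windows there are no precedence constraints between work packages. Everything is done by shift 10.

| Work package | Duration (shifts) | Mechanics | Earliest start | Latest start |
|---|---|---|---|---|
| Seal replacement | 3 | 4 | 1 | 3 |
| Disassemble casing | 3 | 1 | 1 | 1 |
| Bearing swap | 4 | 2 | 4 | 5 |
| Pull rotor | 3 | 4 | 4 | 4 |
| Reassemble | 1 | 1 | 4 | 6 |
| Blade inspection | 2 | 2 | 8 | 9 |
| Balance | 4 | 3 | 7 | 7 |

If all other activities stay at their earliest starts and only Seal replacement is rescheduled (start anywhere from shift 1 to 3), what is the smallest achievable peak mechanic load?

7

Seal replacement@1: s1:5  s2:5  s3:5  s4:7  s5:6  s6:6  s7:5  s8:5  s9:5  s10:3 → peak 7
Seal replacement@2: s1:1  s2:5  s3:5  s4:11  s5:6  s6:6  s7:5  s8:5  s9:5  s10:3 → peak 11
Seal replacement@3: s1:1  s2:1  s3:5  s4:11  s5:10  s6:6  s7:5  s8:5  s9:5  s10:3 → peak 11
Best is Seal replacement@1, peak 7.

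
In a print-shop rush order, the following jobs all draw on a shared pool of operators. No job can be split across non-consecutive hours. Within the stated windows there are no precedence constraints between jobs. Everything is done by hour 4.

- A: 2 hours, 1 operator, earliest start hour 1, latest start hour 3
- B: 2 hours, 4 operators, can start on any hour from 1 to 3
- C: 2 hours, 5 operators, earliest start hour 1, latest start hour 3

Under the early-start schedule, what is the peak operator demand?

Early-start schedule: A@1, B@1, C@1.
Load per hour: hour 1: 10, hour 2: 10, hour 3: 0, hour 4: 0.
Peak is 10.

10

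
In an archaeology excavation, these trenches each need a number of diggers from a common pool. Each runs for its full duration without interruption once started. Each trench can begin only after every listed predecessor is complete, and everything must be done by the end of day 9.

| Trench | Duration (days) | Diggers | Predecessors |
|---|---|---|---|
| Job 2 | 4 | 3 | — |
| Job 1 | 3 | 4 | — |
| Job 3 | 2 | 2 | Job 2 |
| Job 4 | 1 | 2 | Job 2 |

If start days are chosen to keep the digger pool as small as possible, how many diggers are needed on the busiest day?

Early-start (Job 2@1, Job 1@1, Job 3@5, Job 4@5) gives peak 7: d1:7  d2:7  d3:7  d4:3  d5:4  d6:2  d7:0  d8:0  d9:0.
Shift Job 1→5, Job 3→8, Job 4→8.
Schedule Job 2@1, Job 1@5, Job 3@8, Job 4@8: d1:3  d2:3  d3:3  d4:3  d5:4  d6:4  d7:4  d8:4  d9:2 — peak 4.
Total digger-days = 30 over 9 days ⇒ peak ≥ ⌈30/9⌉ = 4, so 4 is optimal.

4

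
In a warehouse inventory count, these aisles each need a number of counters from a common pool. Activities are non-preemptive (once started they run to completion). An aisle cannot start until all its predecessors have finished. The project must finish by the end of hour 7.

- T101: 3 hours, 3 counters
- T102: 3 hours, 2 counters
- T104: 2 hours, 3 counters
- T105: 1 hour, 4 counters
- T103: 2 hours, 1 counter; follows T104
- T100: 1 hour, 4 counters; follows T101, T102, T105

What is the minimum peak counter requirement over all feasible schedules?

Early-start (T101@1, T102@1, T104@1, T105@1, T103@3, T100@4) gives peak 12: h1:12  h2:8  h3:6  h4:5  h5:0  h6:0  h7:0.
Shift T104→4, T105→6, T103→6, T100→7.
Schedule T101@1, T102@1, T104@4, T105@6, T103@6, T100@7: h1:5  h2:5  h3:5  h4:3  h5:3  h6:5  h7:5 — peak 5.
Total counter-hours = 31 over 7 hours ⇒ peak ≥ ⌈31/7⌉ = 5, so 5 is optimal.

5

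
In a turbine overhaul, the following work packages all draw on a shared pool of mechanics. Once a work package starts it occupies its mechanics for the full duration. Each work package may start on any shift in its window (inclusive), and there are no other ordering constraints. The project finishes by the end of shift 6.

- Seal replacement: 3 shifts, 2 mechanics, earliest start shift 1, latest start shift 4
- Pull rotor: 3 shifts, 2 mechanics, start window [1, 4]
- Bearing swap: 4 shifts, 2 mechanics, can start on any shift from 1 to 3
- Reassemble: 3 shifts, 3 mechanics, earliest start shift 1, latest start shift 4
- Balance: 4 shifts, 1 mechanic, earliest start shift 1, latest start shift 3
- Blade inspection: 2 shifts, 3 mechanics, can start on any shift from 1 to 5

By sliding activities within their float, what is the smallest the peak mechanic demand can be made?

Early-start (Seal replacement@1, Pull rotor@1, Bearing swap@1, Reassemble@1, Balance@1, Blade inspection@1) gives peak 13: s1:13  s2:13  s3:10  s4:3  s5:0  s6:0.
Shift Reassemble→4, Blade inspection→5.
Schedule Seal replacement@1, Pull rotor@1, Bearing swap@1, Reassemble@4, Balance@1, Blade inspection@5: s1:7  s2:7  s3:7  s4:6  s5:6  s6:6 — peak 7.
Total mechanic-shifts = 39 over 6 shifts ⇒ peak ≥ ⌈39/6⌉ = 7, so 7 is optimal.

7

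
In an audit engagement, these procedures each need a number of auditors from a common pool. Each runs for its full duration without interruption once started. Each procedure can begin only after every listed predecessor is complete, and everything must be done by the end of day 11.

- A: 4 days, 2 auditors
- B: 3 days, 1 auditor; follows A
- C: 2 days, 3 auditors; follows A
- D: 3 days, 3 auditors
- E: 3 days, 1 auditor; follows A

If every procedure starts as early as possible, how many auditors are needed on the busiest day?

5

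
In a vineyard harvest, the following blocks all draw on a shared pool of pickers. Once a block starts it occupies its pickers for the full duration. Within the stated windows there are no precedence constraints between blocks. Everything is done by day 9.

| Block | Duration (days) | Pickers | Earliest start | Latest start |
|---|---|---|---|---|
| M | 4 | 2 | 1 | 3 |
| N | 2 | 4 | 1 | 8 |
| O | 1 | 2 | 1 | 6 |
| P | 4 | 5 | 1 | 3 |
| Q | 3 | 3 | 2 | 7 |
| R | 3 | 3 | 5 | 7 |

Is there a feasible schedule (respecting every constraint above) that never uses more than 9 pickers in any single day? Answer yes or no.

yes

Schedule M@1, N@1, O@5, P@3, Q@7, R@7: d1:6  d2:6  d3:7  d4:7  d5:7  d6:5  d7:6  d8:6  d9:6 — peak 7 ≤ 9.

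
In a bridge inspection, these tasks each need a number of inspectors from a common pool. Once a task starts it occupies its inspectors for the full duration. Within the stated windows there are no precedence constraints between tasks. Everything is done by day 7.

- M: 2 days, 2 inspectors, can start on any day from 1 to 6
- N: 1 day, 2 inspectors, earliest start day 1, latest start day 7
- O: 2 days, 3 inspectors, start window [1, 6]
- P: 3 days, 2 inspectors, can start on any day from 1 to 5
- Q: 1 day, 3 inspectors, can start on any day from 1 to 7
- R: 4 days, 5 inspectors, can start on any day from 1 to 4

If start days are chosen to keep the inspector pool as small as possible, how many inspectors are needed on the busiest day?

7

Early-start (M@1, N@1, O@1, P@1, Q@1, R@1) gives peak 17: d1:17  d2:12  d3:7  d4:5  d5:0  d6:0  d7:0.
Shift P→2, Q→3, R→4.
Schedule M@1, N@1, O@1, P@2, Q@3, R@4: d1:7  d2:7  d3:5  d4:7  d5:5  d6:5  d7:5 — peak 7.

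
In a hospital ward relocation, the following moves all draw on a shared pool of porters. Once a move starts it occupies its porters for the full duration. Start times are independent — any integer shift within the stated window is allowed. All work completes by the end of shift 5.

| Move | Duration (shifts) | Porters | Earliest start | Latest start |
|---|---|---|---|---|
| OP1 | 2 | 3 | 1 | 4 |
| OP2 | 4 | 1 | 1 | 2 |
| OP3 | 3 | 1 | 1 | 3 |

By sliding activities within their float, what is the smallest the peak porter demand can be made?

Early-start (OP1@1, OP2@1, OP3@1) gives peak 5: s1:5  s2:5  s3:2  s4:1  s5:0.
Shift OP3→3.
Schedule OP1@1, OP2@1, OP3@3: s1:4  s2:4  s3:2  s4:2  s5:1 — peak 4.
No arrangement of the 24 feasible schedules does better.

4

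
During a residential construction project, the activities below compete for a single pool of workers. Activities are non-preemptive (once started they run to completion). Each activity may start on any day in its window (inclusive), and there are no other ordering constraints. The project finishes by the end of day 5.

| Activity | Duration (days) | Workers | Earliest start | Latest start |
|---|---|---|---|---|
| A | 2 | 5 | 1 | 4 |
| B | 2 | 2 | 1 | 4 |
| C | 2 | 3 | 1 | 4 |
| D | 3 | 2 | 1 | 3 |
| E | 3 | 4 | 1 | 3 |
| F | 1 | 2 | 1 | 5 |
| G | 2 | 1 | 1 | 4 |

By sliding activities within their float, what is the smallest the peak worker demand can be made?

Early-start (A@1, B@1, C@1, D@1, E@1, F@1, G@1) gives peak 19: d1:19  d2:17  d3:6  d4:0  d5:0.
Shift C→3, E→3, F→5, G→4.
Schedule A@1, B@1, C@3, D@1, E@3, F@5, G@4: d1:9  d2:9  d3:9  d4:8  d5:7 — peak 9.
Total worker-days = 42 over 5 days ⇒ peak ≥ ⌈42/5⌉ = 9, so 9 is optimal.

9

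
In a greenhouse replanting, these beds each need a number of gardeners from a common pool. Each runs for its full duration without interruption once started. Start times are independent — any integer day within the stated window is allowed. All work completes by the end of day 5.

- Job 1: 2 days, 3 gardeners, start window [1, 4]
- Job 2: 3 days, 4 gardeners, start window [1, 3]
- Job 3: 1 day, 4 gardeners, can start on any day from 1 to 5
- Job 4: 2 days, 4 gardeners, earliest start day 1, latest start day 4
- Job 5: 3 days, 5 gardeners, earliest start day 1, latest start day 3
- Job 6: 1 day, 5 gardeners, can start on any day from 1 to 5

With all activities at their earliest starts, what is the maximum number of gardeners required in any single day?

Early-start schedule: Job 1@1, Job 2@1, Job 3@1, Job 4@1, Job 5@1, Job 6@1.
Load per day: day 1: 25, day 2: 16, day 3: 9, day 4: 0, day 5: 0.
Peak is 25.

25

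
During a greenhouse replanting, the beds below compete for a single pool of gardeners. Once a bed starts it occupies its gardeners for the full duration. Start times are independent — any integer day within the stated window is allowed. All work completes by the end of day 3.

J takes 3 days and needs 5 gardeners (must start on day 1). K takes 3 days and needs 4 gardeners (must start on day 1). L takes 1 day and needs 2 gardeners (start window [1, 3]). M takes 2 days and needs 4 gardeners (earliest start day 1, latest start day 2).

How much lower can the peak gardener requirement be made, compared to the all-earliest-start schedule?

2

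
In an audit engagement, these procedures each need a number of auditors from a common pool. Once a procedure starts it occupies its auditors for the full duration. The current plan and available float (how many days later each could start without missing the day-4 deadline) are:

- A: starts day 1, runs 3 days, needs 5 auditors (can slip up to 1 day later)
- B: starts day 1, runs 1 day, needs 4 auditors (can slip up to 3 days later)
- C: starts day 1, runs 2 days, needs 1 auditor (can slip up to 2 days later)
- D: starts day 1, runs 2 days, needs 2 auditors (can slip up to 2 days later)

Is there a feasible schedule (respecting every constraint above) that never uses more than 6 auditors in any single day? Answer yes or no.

no

Total auditor-days = 25; over 4 days the average is 25/4 > 6, so some day must exceed 6.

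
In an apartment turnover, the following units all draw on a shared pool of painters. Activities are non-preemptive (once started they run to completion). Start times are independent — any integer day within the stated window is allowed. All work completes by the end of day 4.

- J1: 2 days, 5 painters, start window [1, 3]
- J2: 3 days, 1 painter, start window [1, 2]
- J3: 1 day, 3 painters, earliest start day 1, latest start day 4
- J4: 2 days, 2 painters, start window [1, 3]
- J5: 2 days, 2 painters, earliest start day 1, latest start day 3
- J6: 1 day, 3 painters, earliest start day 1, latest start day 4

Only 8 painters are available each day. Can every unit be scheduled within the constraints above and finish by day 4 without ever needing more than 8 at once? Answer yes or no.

Schedule J1@1, J2@1, J3@3, J4@1, J5@3, J6@4: d1:8  d2:8  d3:6  d4:5 — peak 8 ≤ 8.

yes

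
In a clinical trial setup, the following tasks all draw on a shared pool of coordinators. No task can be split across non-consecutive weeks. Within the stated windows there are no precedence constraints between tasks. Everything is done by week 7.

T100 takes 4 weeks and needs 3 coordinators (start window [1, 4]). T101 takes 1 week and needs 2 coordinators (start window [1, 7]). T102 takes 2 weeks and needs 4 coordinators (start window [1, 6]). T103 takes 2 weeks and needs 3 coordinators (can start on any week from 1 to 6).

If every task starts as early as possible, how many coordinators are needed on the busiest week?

Early-start schedule: T100@1, T101@1, T102@1, T103@1.
Load per week: week 1: 12, week 2: 10, week 3: 3, week 4: 3, week 5: 0, week 6: 0, week 7: 0.
Peak is 12.

12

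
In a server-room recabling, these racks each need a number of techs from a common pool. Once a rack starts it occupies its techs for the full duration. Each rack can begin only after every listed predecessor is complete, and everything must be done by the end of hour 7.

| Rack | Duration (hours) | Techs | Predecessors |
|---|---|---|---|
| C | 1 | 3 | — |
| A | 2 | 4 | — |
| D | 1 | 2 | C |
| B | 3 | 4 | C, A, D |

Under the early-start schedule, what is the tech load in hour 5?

At early start, hour 5 has: B.
Demand: 4 = 4.

4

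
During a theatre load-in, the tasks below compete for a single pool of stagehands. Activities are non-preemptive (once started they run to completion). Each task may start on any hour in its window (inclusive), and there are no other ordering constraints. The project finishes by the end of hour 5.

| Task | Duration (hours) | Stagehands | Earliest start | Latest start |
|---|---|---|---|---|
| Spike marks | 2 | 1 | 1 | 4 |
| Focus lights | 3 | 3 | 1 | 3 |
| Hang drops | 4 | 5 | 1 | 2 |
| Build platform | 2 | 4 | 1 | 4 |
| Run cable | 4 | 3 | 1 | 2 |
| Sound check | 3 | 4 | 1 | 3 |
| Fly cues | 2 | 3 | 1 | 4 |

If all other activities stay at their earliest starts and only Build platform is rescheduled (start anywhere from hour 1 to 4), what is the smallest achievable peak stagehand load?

Build platform@1: h1:23  h2:23  h3:15  h4:8  h5:0 → peak 23
Build platform@2: h1:19  h2:23  h3:19  h4:8  h5:0 → peak 23
Build platform@3: h1:19  h2:19  h3:19  h4:12  h5:0 → peak 19
Build platform@4: h1:19  h2:19  h3:15  h4:12  h5:4 → peak 19
Best is Build platform@3, peak 19.

19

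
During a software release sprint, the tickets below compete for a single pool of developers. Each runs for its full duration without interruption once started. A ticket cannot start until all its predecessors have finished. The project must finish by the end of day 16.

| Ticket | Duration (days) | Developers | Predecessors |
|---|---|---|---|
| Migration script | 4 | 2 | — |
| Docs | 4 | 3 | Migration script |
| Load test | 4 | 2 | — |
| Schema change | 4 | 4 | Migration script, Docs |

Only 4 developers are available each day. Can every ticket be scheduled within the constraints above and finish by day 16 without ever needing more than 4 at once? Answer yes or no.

Schedule Migration script@1, Docs@5, Load test@1, Schema change@9: d1:4  d2:4  d3:4  d4:4  d5:3  d6:3  d7:3  d8:3  d9:4  d10:4  d11:4  d12:4  d13:0  d14:0  d15:0  d16:0 — peak 4 ≤ 4.

yes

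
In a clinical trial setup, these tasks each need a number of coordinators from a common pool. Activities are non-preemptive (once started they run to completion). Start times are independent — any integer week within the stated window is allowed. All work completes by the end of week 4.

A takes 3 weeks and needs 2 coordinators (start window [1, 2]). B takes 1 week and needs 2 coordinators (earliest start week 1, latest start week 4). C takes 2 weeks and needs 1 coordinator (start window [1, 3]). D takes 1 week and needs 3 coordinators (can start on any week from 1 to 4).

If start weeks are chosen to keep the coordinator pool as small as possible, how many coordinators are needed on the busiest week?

Early-start (A@1, B@1, C@1, D@1) gives peak 8: w1:8  w2:3  w3:2  w4:0.
Shift C→2, D→4.
Schedule A@1, B@1, C@2, D@4: w1:4  w2:3  w3:3  w4:3 — peak 4.
Total coordinator-weeks = 13 over 4 weeks ⇒ peak ≥ ⌈13/4⌉ = 4, so 4 is optimal.

4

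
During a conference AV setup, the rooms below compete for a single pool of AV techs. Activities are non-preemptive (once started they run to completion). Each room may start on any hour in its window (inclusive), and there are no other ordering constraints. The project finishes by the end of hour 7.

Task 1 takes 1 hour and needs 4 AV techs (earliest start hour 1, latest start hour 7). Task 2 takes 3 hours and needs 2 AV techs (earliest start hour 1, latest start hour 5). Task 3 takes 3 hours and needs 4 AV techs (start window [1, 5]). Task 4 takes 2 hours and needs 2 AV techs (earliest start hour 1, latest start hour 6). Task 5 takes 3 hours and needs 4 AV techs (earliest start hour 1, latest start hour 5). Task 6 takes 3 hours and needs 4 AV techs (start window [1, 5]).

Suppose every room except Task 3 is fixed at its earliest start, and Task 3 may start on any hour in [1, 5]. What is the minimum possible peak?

Task 3@1: h1:20  h2:16  h3:14  h4:0  h5:0  h6:0  h7:0 → peak 20
Task 3@2: h1:16  h2:16  h3:14  h4:4  h5:0  h6:0  h7:0 → peak 16
Task 3@3: h1:16  h2:12  h3:14  h4:4  h5:4  h6:0  h7:0 → peak 16
Task 3@4: h1:16  h2:12  h3:10  h4:4  h5:4  h6:4  h7:0 → peak 16
Task 3@5: h1:16  h2:12  h3:10  h4:0  h5:4  h6:4  h7:4 → peak 16
Best is Task 3@2, peak 16.

16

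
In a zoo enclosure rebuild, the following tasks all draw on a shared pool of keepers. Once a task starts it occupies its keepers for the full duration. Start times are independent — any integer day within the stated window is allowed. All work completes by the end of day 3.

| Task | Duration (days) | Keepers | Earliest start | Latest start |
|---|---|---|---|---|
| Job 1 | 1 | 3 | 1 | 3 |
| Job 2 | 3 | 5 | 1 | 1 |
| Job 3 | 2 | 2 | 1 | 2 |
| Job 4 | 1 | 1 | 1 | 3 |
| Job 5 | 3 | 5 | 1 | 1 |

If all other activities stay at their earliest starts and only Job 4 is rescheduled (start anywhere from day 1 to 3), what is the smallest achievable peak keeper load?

15

Job 4@1: d1:16  d2:12  d3:10 → peak 16
Job 4@2: d1:15  d2:13  d3:10 → peak 15
Job 4@3: d1:15  d2:12  d3:11 → peak 15
Best is Job 4@2, peak 15.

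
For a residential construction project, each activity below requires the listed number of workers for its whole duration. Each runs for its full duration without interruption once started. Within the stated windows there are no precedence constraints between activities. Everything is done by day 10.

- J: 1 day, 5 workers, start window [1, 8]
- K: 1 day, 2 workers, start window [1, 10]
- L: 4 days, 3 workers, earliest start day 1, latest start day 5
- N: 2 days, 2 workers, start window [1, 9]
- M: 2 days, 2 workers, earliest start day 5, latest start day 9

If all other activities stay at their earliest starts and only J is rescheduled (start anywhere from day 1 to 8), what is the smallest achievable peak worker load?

J@1: d1:12  d2:5  d3:3  d4:3  d5:2  d6:2  d7:0  d8:0  d9:0  d10:0 → peak 12
J@2: d1:7  d2:10  d3:3  d4:3  d5:2  d6:2  d7:0  d8:0  d9:0  d10:0 → peak 10
J@3: d1:7  d2:5  d3:8  d4:3  d5:2  d6:2  d7:0  d8:0  d9:0  d10:0 → peak 8
J@4: d1:7  d2:5  d3:3  d4:8  d5:2  d6:2  d7:0  d8:0  d9:0  d10:0 → peak 8
J@5: d1:7  d2:5  d3:3  d4:3  d5:7  d6:2  d7:0  d8:0  d9:0  d10:0 → peak 7
J@6: d1:7  d2:5  d3:3  d4:3  d5:2  d6:7  d7:0  d8:0  d9:0  d10:0 → peak 7
J@7: d1:7  d2:5  d3:3  d4:3  d5:2  d6:2  d7:5  d8:0  d9:0  d10:0 → peak 7
J@8: d1:7  d2:5  d3:3  d4:3  d5:2  d6:2  d7:0  d8:5  d9:0  d10:0 → peak 7
Best is J@5, peak 7.

7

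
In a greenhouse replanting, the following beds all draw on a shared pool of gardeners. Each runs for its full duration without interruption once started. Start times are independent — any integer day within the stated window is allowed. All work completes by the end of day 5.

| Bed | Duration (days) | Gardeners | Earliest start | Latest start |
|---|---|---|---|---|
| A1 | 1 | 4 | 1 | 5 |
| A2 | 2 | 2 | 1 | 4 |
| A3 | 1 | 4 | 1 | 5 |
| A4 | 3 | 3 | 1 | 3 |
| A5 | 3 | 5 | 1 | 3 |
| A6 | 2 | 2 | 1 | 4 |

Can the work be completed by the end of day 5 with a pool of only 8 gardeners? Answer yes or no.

yes

Schedule A1@1, A2@1, A3@2, A4@3, A5@3, A6@1: d1:8  d2:8  d3:8  d4:8  d5:8 — peak 8 ≤ 8.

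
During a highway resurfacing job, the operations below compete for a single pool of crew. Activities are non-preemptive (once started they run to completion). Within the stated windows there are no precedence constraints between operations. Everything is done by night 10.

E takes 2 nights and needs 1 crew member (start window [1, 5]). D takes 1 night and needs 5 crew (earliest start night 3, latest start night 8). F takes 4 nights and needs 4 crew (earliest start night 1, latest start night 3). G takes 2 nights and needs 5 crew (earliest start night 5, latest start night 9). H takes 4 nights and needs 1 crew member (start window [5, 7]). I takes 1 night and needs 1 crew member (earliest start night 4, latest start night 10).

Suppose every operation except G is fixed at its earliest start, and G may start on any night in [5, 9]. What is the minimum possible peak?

G@5: n1:5  n2:5  n3:9  n4:5  n5:6  n6:6  n7:1  n8:1  n9:0  n10:0 → peak 9
G@6: n1:5  n2:5  n3:9  n4:5  n5:1  n6:6  n7:6  n8:1  n9:0  n10:0 → peak 9
G@7: n1:5  n2:5  n3:9  n4:5  n5:1  n6:1  n7:6  n8:6  n9:0  n10:0 → peak 9
G@8: n1:5  n2:5  n3:9  n4:5  n5:1  n6:1  n7:1  n8:6  n9:5  n10:0 → peak 9
G@9: n1:5  n2:5  n3:9  n4:5  n5:1  n6:1  n7:1  n8:1  n9:5  n10:5 → peak 9
Best is G@5, peak 9.

9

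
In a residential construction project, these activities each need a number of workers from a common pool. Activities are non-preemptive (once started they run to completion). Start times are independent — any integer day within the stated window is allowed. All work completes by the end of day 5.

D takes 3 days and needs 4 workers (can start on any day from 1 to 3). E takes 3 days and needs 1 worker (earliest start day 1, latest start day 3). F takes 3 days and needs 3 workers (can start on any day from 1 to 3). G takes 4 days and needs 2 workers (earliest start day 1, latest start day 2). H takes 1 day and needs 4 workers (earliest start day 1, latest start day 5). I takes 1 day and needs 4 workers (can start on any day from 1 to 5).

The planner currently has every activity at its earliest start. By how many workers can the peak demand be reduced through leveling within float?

Early-start peak: d1:18  d2:10  d3:10  d4:2  d5:0 ⇒ 18.
Leveled (D@1, E@1, F@1, G@1, H@4, I@4): d1:10  d2:10  d3:10  d4:10  d5:0 ⇒ 10.
Reduction 18 − 10 = 8.

8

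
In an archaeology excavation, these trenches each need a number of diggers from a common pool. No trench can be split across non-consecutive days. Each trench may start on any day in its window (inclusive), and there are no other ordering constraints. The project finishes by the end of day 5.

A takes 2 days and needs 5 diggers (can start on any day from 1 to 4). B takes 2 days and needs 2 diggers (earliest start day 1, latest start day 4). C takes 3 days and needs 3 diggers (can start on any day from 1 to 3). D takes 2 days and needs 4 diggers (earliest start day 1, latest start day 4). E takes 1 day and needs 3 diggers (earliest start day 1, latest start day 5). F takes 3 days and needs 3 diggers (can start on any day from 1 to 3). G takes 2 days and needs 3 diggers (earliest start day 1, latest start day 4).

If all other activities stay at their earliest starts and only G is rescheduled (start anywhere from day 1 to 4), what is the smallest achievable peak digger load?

20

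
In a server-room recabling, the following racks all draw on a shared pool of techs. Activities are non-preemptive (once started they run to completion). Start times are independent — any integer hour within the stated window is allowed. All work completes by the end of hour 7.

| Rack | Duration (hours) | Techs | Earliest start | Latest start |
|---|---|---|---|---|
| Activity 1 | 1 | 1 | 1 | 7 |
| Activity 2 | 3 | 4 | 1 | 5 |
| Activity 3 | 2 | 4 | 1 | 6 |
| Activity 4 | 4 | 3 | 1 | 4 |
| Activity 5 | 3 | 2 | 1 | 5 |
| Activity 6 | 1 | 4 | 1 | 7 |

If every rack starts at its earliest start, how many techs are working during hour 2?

13

At early start, hour 2 has: Activity 2, Activity 3, Activity 4, Activity 5.
Demand: 4 + 4 + 3 + 2 = 13.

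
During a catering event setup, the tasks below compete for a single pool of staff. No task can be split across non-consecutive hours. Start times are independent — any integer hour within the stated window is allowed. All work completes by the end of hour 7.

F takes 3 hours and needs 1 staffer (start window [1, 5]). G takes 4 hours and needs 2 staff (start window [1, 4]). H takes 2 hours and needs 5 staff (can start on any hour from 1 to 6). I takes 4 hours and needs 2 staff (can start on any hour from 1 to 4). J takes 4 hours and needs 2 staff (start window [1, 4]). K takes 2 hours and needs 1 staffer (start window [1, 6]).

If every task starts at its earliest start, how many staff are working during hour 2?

13

At early start, hour 2 has: F, G, H, I, J, K.
Demand: 1 + 2 + 5 + 2 + 2 + 1 = 13.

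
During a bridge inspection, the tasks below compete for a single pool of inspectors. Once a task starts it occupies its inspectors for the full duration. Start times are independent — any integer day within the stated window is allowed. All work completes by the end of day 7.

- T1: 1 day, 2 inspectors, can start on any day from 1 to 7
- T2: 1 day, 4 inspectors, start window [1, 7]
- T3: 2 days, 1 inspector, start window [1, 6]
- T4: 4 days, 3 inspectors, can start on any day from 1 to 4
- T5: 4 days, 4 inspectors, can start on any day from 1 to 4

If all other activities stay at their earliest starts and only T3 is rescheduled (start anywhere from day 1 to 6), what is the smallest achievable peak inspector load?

T3@1: d1:14  d2:8  d3:7  d4:7  d5:0  d6:0  d7:0 → peak 14
T3@2: d1:13  d2:8  d3:8  d4:7  d5:0  d6:0  d7:0 → peak 13
T3@3: d1:13  d2:7  d3:8  d4:8  d5:0  d6:0  d7:0 → peak 13
T3@4: d1:13  d2:7  d3:7  d4:8  d5:1  d6:0  d7:0 → peak 13
T3@5: d1:13  d2:7  d3:7  d4:7  d5:1  d6:1  d7:0 → peak 13
T3@6: d1:13  d2:7  d3:7  d4:7  d5:0  d6:1  d7:1 → peak 13
Best is T3@2, peak 13.

13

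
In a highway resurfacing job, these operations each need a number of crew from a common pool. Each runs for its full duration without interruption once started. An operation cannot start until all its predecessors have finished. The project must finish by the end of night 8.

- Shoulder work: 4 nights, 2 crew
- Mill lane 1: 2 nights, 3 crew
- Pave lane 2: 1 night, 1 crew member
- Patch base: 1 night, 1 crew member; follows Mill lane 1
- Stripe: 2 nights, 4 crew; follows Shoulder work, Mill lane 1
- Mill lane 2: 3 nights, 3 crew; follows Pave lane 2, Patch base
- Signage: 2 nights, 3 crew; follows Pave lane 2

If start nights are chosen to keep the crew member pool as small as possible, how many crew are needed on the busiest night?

6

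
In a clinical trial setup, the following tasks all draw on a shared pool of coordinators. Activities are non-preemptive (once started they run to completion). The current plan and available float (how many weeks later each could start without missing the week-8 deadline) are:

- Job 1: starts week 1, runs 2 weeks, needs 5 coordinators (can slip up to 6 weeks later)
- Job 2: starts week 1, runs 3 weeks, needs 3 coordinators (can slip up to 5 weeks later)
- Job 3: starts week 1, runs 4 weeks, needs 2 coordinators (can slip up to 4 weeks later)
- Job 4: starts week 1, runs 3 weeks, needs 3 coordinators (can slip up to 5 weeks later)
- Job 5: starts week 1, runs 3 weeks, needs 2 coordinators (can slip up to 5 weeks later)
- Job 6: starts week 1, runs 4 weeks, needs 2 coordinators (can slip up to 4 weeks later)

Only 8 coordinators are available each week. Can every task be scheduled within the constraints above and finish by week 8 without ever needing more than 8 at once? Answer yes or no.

Schedule Job 1@1, Job 2@3, Job 3@1, Job 4@6, Job 5@3, Job 6@5: w1:7  w2:7  w3:7  w4:7  w5:7  w6:5  w7:5  w8:5 — peak 7 ≤ 8.

yes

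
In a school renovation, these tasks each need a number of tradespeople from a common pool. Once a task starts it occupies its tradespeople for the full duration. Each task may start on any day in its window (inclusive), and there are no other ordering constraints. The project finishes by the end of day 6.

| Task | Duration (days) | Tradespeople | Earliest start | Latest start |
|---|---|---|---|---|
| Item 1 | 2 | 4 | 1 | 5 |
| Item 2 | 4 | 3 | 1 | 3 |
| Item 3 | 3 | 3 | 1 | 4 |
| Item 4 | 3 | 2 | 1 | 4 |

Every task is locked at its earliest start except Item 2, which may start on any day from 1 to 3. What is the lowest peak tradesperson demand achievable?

Item 2@1: d1:12  d2:12  d3:8  d4:3  d5:0  d6:0 → peak 12
Item 2@2: d1:9  d2:12  d3:8  d4:3  d5:3  d6:0 → peak 12
Item 2@3: d1:9  d2:9  d3:8  d4:3  d5:3  d6:3 → peak 9
Best is Item 2@3, peak 9.

9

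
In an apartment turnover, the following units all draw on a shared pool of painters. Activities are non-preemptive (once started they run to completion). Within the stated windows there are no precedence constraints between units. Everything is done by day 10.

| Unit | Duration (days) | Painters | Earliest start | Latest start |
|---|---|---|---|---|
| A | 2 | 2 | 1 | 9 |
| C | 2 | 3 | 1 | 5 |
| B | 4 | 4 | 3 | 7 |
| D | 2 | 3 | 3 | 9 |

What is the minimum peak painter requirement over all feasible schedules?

4

Early-start (A@1, C@1, B@3, D@3) gives peak 7: d1:5  d2:5  d3:7  d4:7  d5:4  d6:4  d7:0  d8:0  d9:0  d10:0.
Shift C→3, B→5, D→9.
Schedule A@1, C@3, B@5, D@9: d1:2  d2:2  d3:3  d4:3  d5:4  d6:4  d7:4  d8:4  d9:3  d10:3 — peak 4.
Total painter-days = 32 over 10 days ⇒ peak ≥ ⌈32/10⌉ = 4, so 4 is optimal.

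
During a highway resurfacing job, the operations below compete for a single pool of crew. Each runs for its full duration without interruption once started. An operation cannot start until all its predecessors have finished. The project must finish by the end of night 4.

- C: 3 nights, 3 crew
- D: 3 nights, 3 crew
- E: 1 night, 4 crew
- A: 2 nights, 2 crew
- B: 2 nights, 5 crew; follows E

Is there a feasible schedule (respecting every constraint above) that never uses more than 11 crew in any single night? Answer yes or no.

yes

Schedule C@1, D@2, E@1, A@1, B@3: n1:9  n2:8  n3:11  n4:8 — peak 11 ≤ 11.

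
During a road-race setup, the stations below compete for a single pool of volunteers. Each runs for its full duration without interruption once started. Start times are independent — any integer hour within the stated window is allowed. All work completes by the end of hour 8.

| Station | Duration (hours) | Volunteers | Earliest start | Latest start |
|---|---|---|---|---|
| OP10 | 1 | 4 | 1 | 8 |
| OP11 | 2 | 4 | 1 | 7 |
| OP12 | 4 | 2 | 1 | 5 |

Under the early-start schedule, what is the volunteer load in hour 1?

At early start, hour 1 has: OP10, OP11, OP12.
Demand: 4 + 4 + 2 = 10.

10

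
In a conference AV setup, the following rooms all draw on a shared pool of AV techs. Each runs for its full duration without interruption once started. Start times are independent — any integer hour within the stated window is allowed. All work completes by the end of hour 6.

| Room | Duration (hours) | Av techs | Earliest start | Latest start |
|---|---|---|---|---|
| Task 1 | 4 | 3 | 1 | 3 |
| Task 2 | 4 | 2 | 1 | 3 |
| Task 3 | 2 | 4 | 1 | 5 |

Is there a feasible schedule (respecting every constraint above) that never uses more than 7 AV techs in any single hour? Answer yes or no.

yes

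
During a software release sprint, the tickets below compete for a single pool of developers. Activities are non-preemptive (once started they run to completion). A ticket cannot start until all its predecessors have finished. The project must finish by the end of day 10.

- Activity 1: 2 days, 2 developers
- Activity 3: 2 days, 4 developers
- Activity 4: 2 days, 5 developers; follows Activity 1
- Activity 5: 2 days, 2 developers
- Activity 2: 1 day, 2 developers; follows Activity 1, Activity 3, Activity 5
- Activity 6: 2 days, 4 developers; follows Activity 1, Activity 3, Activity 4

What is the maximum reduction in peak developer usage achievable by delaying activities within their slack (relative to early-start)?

3

Early-start peak: d1:8  d2:8  d3:7  d4:5  d5:4  d6:4  d7:0  d8:0  d9:0  d10:0 ⇒ 8.
Leveled (Activity 1@1, Activity 3@3, Activity 4@5, Activity 5@1, Activity 2@7, Activity 6@8): d1:4  d2:4  d3:4  d4:4  d5:5  d6:5  d7:2  d8:4  d9:4  d10:0 ⇒ 5.
Reduction 8 − 5 = 3.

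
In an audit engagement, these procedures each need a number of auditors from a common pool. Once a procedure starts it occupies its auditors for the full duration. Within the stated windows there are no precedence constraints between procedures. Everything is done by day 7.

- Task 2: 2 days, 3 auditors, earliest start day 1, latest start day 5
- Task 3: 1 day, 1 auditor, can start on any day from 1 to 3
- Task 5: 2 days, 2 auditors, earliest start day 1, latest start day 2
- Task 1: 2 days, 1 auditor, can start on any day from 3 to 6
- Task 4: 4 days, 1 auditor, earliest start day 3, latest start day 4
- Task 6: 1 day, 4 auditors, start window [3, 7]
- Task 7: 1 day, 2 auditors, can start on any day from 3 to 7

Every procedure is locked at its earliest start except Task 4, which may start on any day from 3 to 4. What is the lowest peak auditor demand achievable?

Task 4@3: d1:6  d2:5  d3:8  d4:2  d5:1  d6:1  d7:0 → peak 8
Task 4@4: d1:6  d2:5  d3:7  d4:2  d5:1  d6:1  d7:1 → peak 7
Best is Task 4@4, peak 7.

7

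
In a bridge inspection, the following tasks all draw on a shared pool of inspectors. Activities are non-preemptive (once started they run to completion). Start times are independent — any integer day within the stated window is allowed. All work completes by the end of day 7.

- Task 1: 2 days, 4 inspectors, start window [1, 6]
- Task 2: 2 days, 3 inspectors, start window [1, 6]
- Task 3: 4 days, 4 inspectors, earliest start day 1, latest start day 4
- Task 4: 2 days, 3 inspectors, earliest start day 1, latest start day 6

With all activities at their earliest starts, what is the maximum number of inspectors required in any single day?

Early-start schedule: Task 1@1, Task 2@1, Task 3@1, Task 4@1.
Load per day: day 1: 14, day 2: 14, day 3: 4, day 4: 4, day 5: 0, day 6: 0, day 7: 0.
Peak is 14.

14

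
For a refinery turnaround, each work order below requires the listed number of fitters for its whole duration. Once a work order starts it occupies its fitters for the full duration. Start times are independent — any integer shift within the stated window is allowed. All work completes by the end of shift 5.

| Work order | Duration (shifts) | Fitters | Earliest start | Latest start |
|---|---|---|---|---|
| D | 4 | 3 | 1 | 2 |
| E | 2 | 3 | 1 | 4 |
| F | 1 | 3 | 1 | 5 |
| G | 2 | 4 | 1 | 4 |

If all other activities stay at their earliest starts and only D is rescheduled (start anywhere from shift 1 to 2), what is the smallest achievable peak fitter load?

D@1: s1:13  s2:10  s3:3  s4:3  s5:0 → peak 13
D@2: s1:10  s2:10  s3:3  s4:3  s5:3 → peak 10
Best is D@2, peak 10.

10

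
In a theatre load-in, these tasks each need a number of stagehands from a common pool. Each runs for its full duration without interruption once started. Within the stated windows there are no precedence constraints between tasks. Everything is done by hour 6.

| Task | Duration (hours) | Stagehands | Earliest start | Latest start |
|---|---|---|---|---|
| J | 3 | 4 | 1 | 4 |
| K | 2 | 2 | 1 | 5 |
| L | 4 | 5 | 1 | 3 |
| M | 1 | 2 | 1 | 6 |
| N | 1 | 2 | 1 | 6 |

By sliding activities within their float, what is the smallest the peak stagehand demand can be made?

9

Early-start (J@1, K@1, L@1, M@1, N@1) gives peak 15: h1:15  h2:11  h3:9  h4:5  h5:0  h6:0.
Shift L→3, N→2.
Schedule J@1, K@1, L@3, M@1, N@2: h1:8  h2:8  h3:9  h4:5  h5:5  h6:5 — peak 9.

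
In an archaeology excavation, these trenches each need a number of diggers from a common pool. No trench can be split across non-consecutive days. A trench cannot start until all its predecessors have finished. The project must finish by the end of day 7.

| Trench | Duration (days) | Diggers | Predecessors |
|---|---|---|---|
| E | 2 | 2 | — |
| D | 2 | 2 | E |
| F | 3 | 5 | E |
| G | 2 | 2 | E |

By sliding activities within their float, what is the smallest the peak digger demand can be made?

5

Early-start (E@1, D@3, F@3, G@3) gives peak 9: d1:2  d2:2  d3:9  d4:9  d5:5  d6:0  d7:0.
Shift F→5.
Schedule E@1, D@3, F@5, G@3: d1:2  d2:2  d3:4  d4:4  d5:5  d6:5  d7:5 — peak 5.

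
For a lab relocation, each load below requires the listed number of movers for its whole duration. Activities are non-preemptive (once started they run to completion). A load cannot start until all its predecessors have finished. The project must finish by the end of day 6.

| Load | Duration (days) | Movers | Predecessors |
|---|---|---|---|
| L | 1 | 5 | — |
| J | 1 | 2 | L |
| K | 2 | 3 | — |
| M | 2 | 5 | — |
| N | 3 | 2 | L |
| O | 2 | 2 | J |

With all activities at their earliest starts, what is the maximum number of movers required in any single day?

13

Early-start schedule: L@1, J@2, K@1, M@1, N@2, O@3.
Load per day: day 1: 13, day 2: 12, day 3: 4, day 4: 4, day 5: 0, day 6: 0.
Peak is 13.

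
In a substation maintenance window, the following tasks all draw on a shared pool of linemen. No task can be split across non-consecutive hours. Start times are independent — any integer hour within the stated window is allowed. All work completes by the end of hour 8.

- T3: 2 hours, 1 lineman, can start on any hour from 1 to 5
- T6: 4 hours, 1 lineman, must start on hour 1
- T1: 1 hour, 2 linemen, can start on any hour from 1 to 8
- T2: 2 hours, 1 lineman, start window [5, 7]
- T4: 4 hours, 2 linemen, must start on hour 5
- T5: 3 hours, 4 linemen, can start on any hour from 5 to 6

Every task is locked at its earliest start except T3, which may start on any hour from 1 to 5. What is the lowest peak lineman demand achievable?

T3@1: h1:4  h2:2  h3:1  h4:1  h5:7  h6:7  h7:6  h8:2 → peak 7
T3@2: h1:3  h2:2  h3:2  h4:1  h5:7  h6:7  h7:6  h8:2 → peak 7
T3@3: h1:3  h2:1  h3:2  h4:2  h5:7  h6:7  h7:6  h8:2 → peak 7
T3@4: h1:3  h2:1  h3:1  h4:2  h5:8  h6:7  h7:6  h8:2 → peak 8
T3@5: h1:3  h2:1  h3:1  h4:1  h5:8  h6:8  h7:6  h8:2 → peak 8
Best is T3@1, peak 7.

7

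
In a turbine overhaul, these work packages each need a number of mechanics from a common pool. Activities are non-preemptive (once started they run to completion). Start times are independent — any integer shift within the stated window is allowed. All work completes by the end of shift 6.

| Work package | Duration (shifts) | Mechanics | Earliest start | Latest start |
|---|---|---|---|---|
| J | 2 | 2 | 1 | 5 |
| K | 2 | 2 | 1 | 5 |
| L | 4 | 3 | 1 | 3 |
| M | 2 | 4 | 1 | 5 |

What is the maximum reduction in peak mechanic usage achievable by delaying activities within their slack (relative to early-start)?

6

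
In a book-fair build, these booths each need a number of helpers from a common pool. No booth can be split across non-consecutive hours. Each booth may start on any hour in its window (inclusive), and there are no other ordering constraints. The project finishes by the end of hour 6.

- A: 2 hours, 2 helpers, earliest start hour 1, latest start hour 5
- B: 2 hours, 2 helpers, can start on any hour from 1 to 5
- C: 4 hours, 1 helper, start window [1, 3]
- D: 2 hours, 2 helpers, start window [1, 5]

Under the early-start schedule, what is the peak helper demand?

7

Early-start schedule: A@1, B@1, C@1, D@1.
Load per hour: hour 1: 7, hour 2: 7, hour 3: 1, hour 4: 1, hour 5: 0, hour 6: 0.
Peak is 7.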